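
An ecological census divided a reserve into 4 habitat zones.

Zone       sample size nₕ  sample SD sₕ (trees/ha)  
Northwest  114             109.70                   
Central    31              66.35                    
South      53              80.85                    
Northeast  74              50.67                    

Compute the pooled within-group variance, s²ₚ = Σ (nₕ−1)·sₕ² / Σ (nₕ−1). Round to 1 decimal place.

Northwest: (114−1)·109.70² = 113·12034.09 = 1359852.17
Central: (31−1)·66.35² = 30·4402.3225 = 132069.675
South: (53−1)·80.85² = 52·6536.7225 = 339909.57
Northeast: (74−1)·50.67² = 73·2567.4489 = 187423.7697
Numerator = 2019255.1847; denominator = Σ(nₕ−1) = 268.
s²ₚ = 2019255.1847/268 = 7534.534... → 7534.5.

7534.5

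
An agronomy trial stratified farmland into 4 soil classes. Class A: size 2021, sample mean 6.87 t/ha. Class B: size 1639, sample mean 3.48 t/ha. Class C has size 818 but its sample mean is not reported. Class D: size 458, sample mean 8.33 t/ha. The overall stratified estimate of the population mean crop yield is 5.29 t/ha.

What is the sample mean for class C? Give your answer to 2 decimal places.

3.31

N = 2021 + 1639 + 818 + 458 = 4936.
Overall total = μ·N = 5.29·4936 = 26111.44.
Subtract the known strata: 2021·6.87 + 1639·3.48 + 458·8.33 = 23403.13.
Remaining total for class C: 26111.44 − 23403.13 = 2708.31.
Divide by its size: 2708.31 / 818 = 3.3109... → 3.31.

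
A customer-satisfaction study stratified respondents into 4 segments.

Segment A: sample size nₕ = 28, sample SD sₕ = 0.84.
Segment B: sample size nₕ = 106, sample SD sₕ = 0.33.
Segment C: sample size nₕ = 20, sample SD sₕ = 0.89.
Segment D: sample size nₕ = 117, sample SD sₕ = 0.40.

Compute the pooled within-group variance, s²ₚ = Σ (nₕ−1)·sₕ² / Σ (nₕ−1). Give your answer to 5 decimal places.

A: (28−1)·0.84² = 27·0.7056 = 19.0512
B: (106−1)·0.33² = 105·0.1089 = 11.4345
C: (20−1)·0.89² = 19·0.7921 = 15.0499
D: (117−1)·0.40² = 116·0.16 = 18.56
Numerator = 64.0956; denominator = Σ(nₕ−1) = 267.
s²ₚ = 64.0956/267 = 0.2400584... → 0.24006.

0.24006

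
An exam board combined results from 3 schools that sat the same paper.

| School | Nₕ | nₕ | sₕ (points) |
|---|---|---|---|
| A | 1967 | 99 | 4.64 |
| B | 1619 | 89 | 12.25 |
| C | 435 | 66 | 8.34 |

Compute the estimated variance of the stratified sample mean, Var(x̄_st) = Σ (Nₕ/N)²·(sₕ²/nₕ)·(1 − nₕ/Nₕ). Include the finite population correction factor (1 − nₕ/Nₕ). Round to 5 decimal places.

0.31820

N = 4021; Wₕ = Nₕ/N.
school A: (1967/4021)²·4.64²/99·(1 − 99/1967) = 0.04942126
school B: (1619/4021)²·12.25²/89·(1 − 89/1619) = 0.25831659
school C: (435/4021)²·8.34²/66·(1 − 66/435) = 0.01046250
Sum = 0.31820036 → 0.31820.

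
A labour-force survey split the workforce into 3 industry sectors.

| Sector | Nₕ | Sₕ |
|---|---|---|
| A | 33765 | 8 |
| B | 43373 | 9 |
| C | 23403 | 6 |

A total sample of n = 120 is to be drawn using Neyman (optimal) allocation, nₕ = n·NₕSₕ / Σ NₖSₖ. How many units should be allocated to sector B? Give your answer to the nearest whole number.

Σ NₕSₕ = 33765·8 + 43373·9 + 23403·6 = 800895.
Share for B: 390357/800895 = 0.48740.
n_B = 120 × 0.48740 = 58.488... → 58.

58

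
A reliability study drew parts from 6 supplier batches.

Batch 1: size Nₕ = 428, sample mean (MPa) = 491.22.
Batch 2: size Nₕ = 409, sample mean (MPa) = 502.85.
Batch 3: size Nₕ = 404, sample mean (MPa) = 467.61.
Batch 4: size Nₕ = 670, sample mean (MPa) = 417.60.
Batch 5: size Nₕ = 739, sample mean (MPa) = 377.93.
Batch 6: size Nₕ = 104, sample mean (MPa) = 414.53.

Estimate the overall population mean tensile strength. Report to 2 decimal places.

N = 2754; weights Wₕ = Nₕ/N = (0.1554, 0.1485, 0.1467, 0.2433, 0.2683, 0.0378).
x̄_st = Σ Wₕ·x̄ₕ = 0.1554·491.22 + 0.1485·502.85 + 0.1467·467.61 + 0.2433·417.60 + 0.2683·377.93 + 0.0378·414.53 ≈ 438.2773...
→ 438.28.

438.28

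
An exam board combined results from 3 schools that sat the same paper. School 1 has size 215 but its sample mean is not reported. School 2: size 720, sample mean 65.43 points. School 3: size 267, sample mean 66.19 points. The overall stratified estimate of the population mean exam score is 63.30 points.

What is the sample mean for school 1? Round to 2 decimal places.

N = 215 + 720 + 267 = 1202.
Overall total = μ·N = 63.30·1202 = 76086.6.
Subtract the known strata: 720·65.43 + 267·66.19 = 64782.33.
Remaining total for school 1: 76086.6 − 64782.33 = 11304.27.
Divide by its size: 11304.27 / 215 = 52.578 → 52.58.

52.58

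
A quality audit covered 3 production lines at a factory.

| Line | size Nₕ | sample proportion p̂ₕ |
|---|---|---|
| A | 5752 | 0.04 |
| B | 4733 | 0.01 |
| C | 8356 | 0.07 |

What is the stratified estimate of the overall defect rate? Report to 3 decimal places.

0.046

Wₕ = Nₕ/N with N = 18841: 0.3053, 0.2512, 0.4435.
p̂_st = 0.3053·0.04 + 0.2512·0.01 + 0.4435·0.07 ≈ 0.04577... → 0.046.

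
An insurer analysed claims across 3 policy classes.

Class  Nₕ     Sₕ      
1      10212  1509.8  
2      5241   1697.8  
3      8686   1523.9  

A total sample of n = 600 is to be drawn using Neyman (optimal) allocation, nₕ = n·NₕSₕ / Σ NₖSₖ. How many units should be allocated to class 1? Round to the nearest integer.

1: NₕSₕ = 10212·1509.8 = 15418077.6
2: NₕSₕ = 5241·1697.8 = 8898169.8
3: NₕSₕ = 8686·1523.9 = 13236595.4
Σ NₕSₕ = 37552842.8.
n_1 = 600·15418077.6/37552842.8 = 246.342... → 246.

246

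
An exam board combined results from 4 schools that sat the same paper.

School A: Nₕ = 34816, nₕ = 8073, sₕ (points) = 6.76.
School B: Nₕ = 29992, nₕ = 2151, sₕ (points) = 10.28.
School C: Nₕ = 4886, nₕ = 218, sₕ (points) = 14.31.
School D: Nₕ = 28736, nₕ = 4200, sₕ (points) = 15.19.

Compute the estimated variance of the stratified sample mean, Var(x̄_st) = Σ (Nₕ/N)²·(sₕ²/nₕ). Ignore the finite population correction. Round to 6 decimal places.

0.012267

N = 98430; Wₕ = Nₕ/N.
school A: (34816/98430)²·6.76²/8073 = 0.000708209
school B: (29992/98430)²·10.28²/2151 = 0.004561437
school C: (4886/98430)²·14.31²/218 = 0.002314593
school D: (28736/98430)²·15.19²/4200 = 0.004682350
Sum = 0.012266590 → 0.012267.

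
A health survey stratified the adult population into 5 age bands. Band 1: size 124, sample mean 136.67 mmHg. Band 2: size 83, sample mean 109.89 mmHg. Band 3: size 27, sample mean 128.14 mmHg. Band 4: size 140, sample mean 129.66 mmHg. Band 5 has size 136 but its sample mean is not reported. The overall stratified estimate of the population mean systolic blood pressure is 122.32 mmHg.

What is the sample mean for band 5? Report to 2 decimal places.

N = 124 + 83 + 27 + 140 + 136 = 510.
Overall total = μ·N = 122.32·510 = 62383.2.
Subtract the known strata: 124·136.67 + 83·109.89 + 27·128.14 + 140·129.66 = 47680.13.
Remaining total for band 5: 62383.2 − 47680.13 = 14703.07.
Divide by its size: 14703.07 / 136 = 108.1108... → 108.11.

108.11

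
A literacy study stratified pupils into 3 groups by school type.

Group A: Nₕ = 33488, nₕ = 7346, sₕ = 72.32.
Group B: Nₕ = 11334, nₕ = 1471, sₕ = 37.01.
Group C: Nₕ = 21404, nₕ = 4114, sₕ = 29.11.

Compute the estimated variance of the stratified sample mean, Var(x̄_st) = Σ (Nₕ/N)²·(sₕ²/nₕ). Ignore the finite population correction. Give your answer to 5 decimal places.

0.23084

N = 66226; Wₕ = Nₕ/N.
group A: (33488/66226)²·72.32²/7346 = 0.18204857
group B: (11334/66226)²·37.01²/1471 = 0.02727312
group C: (21404/66226)²·29.11²/4114 = 0.02151558
Sum = 0.23083727 → 0.23084.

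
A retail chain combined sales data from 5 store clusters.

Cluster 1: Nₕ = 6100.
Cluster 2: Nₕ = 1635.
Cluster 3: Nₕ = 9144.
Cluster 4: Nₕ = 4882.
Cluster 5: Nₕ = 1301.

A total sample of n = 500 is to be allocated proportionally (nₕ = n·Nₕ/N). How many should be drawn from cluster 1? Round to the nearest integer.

132

N = 6100 + 1635 + 9144 + 4882 + 1301 = 23062.
n_1 = 500·6100/23062 = 132.252... → 132.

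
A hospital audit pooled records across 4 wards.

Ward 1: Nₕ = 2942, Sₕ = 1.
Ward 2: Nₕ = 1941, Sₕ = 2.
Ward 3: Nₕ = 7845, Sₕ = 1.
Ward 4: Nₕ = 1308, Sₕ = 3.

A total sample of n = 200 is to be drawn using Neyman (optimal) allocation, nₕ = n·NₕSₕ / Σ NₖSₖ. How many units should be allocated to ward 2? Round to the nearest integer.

1: NₕSₕ = 2942·1 = 2942
2: NₕSₕ = 1941·2 = 3882
3: NₕSₕ = 7845·1 = 7845
4: NₕSₕ = 1308·3 = 3924
Σ NₕSₕ = 18593.
n_2 = 200·3882/18593 = 41.758... → 42.

42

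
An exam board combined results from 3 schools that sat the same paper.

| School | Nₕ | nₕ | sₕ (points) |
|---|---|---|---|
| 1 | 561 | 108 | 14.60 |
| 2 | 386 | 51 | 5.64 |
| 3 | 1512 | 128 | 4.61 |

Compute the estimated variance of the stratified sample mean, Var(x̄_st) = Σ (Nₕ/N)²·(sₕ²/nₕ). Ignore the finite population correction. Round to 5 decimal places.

0.18087

N = 2459; Wₕ = Nₕ/N.
school 1: (561/2459)²·14.60²/108 = 0.10272842
school 2: (386/2459)²·5.64²/51 = 0.01536900
school 3: (1512/2459)²·4.61²/128 = 0.06277380
Sum = 0.18087122 → 0.18087.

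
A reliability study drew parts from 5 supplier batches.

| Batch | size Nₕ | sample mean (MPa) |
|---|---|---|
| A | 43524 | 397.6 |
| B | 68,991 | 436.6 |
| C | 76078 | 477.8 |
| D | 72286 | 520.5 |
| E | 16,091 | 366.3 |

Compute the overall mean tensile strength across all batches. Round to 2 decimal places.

N = 276970; weights Wₕ = Nₕ/N = (0.1571, 0.2491, 0.2747, 0.2610, 0.0581).
x̄_st = Σ Wₕ·x̄ₕ = 0.1571·397.6 + 0.2491·436.6 + 0.2747·477.8 + 0.2610·520.5 + 0.0581·366.3 ≈ 459.6010...
→ 459.60.

459.60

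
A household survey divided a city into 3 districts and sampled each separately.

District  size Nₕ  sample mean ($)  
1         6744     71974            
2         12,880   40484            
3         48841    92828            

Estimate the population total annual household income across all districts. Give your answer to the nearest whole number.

5540638924

Population total = Σ Nₕ·x̄ₕ (each stratum's size times its mean).
6744·71974 + 12880·40484 + 48841·92828 = 485392656 + 521433920 + 4533812348 = 5540638924.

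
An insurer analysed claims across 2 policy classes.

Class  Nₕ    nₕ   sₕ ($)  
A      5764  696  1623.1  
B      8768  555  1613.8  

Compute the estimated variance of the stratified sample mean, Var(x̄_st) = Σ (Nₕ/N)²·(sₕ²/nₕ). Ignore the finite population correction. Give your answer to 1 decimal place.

N = 14532; Wₕ = Nₕ/N.
class A: (5764/14532)²·1623.1²/696 = 595.4955
class B: (8768/14532)²·1613.8²/555 = 1708.2709
Sum = 2303.7664 → 2303.8.

2303.8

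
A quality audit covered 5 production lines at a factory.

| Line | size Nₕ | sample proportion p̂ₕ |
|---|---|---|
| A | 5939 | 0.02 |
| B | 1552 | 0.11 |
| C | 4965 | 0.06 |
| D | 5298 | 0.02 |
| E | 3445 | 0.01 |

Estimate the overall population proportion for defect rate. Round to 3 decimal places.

0.034

Wₕ = Nₕ/N with N = 21199: 0.2802, 0.0732, 0.2342, 0.2499, 0.1625.
p̂_st = 0.2802·0.02 + 0.0732·0.11 + 0.2342·0.06 + 0.2499·0.02 + 0.1625·0.01 ≈ 0.03433... → 0.034.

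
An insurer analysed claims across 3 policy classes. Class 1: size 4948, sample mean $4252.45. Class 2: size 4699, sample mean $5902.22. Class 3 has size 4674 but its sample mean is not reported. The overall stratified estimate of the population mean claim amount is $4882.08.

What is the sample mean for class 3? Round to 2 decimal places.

4523.02

N = 4948 + 4699 + 4674 = 14321.
Overall total = μ·N = 4882.08·14321 = 69916267.68.
Subtract the known strata: 4948·4252.45 + 4699·5902.22 = 48775654.38.
Remaining total for class 3: 69916267.68 − 48775654.38 = 21140613.3.
Divide by its size: 21140613.3 / 4674 = 4523.0238... → 4523.02.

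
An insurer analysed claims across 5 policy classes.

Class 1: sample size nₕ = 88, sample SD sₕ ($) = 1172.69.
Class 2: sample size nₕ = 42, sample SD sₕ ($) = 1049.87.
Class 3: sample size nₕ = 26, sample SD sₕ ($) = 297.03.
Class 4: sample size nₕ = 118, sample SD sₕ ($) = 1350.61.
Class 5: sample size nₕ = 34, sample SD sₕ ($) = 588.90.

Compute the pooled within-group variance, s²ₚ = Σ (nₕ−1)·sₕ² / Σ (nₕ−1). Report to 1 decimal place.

Degrees of freedom: 87 + 41 + 25 + 117 + 33 = 303.
Σ(nₕ−1)sₕ² = 87·1375201.8361 + 41·1102227.0169 + 25·88226.8209 + 117·1824147.3721 + 33·346803.21 = 391909286.4218.
s²ₚ = 391909286.4218 / 303 = 1293429.988... → 1293430.0.

1293430.0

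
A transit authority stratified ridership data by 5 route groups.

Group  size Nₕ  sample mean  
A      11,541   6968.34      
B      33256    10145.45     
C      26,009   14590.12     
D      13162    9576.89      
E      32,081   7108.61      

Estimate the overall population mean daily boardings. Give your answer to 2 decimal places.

9921.63

N = 116049; weights Wₕ = Nₕ/N = (0.0994, 0.2866, 0.2241, 0.1134, 0.2764).
x̄_st = Σ Wₕ·x̄ₕ = 0.0994·6968.34 + 0.2866·10145.45 + 0.2241·14590.12 + 0.1134·9576.89 + 0.2764·7108.61 ≈ 9921.6320...
→ 9921.63.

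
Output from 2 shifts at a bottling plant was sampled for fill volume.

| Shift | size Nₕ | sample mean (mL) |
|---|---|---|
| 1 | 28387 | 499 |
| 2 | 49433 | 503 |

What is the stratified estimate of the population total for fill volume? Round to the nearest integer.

39029912

Population total = Σ Nₕ·x̄ₕ (each stratum's size times its mean).
28387·499 + 49433·503 = 14165113 + 24864799 = 39029912.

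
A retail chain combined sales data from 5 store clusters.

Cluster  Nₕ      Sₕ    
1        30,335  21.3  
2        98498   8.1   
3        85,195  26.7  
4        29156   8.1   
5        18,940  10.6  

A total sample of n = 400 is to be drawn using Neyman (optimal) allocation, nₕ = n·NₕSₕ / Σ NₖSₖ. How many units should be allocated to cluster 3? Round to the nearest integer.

Σ NₕSₕ = 30335·21.3 + 98498·8.1 + 85195·26.7 + 29156·8.1 + 18940·10.6 = 4155603.4.
Share for 3: 2274706.5/4155603.4 = 0.54738.
n_3 = 400 × 0.54738 = 218.953... → 219.

219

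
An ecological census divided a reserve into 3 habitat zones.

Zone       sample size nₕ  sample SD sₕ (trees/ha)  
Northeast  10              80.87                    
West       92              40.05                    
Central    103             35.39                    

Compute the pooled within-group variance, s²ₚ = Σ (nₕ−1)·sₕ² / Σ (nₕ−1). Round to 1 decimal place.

1646.4

Northeast: (10−1)·80.87² = 9·6539.9569 = 58859.6121
West: (92−1)·40.05² = 91·1604.0025 = 145964.2275
Central: (103−1)·35.39² = 102·1252.4521 = 127750.1142
Numerator = 332573.9538; denominator = Σ(nₕ−1) = 202.
s²ₚ = 332573.9538/202 = 1646.406... → 1646.4.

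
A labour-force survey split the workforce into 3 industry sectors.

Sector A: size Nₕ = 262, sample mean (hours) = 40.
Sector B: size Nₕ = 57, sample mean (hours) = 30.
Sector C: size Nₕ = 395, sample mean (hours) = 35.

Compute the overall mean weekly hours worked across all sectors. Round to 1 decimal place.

36.4

N = 714; weights Wₕ = Nₕ/N = (0.3669, 0.0798, 0.5532).
x̄_st = Σ Wₕ·x̄ₕ = 0.3669·40 + 0.0798·30 + 0.5532·35 ≈ 36.436...
→ 36.4.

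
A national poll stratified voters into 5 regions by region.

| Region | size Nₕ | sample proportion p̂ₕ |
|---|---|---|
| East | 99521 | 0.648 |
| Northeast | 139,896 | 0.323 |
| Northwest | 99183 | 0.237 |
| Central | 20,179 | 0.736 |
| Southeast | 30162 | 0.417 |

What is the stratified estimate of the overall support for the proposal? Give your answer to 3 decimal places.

0.413

N = 99521 + 139896 + 99183 + 20179 + 30162 = 388941.
Overall proportion = Σ (Nₕ/N)·p̂ₕ.
Σ Nₕp̂ₕ = 64489.608 + 45186.408 + 23506.371 + 14851.744 + 12577.554 = 160611.685.
160611.685 / 388941 = 0.41295... → 0.413.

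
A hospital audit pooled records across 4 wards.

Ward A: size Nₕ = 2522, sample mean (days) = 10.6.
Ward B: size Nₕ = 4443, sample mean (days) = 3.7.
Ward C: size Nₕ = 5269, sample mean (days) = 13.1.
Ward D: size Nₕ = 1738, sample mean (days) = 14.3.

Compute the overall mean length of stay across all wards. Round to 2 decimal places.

9.81

N = 13972; weights Wₕ = Nₕ/N = (0.1805, 0.3180, 0.3771, 0.1244).
x̄_st = Σ Wₕ·x̄ₕ = 0.1805·10.6 + 0.3180·3.7 + 0.3771·13.1 + 0.1244·14.3 ≈ 9.8089...
→ 9.81.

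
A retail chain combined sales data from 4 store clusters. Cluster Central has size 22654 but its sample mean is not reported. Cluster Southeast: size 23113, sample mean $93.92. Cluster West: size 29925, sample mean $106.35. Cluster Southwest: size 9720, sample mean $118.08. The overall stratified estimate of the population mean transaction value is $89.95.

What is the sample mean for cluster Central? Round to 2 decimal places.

52.17

N = 22654 + 23113 + 29925 + 9720 = 85412.
Overall total = μ·N = 89.95·85412 = 7682809.4.
Subtract the known strata: 23113·93.92 + 29925·106.35 + 9720·118.08 = 6501034.31.
Remaining total for cluster Central: 7682809.4 − 6501034.31 = 1181775.09.
Divide by its size: 1181775.09 / 22654 = 52.1663... → 52.17.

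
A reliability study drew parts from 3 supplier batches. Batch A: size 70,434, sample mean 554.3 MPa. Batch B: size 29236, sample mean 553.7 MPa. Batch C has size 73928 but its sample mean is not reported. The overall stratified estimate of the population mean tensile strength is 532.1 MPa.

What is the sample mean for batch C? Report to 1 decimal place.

502.4

Σ Nₕx̄ₕ = N·μ, so 73928·x̄_C = 173598·532.1 − (70434·554.3 + 29236·553.7).
= 92371495.8 − 55229539.4 = 37141956.4.
x̄_C = 37141956.4 / 73928 = 502.407... → 502.4.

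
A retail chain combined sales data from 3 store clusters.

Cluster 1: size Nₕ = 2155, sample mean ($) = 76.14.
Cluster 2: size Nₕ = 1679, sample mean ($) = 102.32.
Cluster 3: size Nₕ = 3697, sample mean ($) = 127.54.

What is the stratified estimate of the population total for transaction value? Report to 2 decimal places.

1: 2155·76.14 = 164081.7
2: 1679·102.32 = 171795.28
3: 3697·127.54 = 471515.38
τ̂ = Σ Nₕx̄ₕ = 807392.36.

807392.36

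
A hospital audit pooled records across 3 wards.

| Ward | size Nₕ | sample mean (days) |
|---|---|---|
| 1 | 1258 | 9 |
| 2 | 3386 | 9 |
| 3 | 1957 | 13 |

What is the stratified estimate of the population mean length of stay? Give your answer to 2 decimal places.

N = 6601; weights Wₕ = Nₕ/N = (0.1906, 0.5130, 0.2965).
x̄_st = Σ Wₕ·x̄ₕ = 0.1906·9 + 0.5130·9 + 0.2965·13 ≈ 10.1859...
→ 10.19.

10.19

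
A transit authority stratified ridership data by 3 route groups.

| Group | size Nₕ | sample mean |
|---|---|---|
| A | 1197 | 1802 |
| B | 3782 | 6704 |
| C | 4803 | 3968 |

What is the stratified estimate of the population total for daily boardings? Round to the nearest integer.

A: 1197·1802 = 2156994
B: 3782·6704 = 25354528
C: 4803·3968 = 19058304
τ̂ = Σ Nₕx̄ₕ = 46569826.

46569826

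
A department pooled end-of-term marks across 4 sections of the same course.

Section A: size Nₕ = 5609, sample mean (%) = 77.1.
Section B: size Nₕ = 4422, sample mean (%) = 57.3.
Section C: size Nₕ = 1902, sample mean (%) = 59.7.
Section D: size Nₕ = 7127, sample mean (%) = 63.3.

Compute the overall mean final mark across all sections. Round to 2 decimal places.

65.61

x̄_st = (Σ Nₕx̄ₕ) / (Σ Nₕ) = (5609·77.1 + 4422·57.3 + 1902·59.7 + 7127·63.3) / 19060
= 1250523 / 19060 = 65.6098... → 65.61.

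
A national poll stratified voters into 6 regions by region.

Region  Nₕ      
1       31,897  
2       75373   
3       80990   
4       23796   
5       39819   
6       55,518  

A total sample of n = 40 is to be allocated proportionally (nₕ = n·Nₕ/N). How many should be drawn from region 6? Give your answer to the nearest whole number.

7

N = 31897 + 75373 + 80990 + 23796 + 39819 + 55518 = 307393.
n_6 = 40·55518/307393 = 7.224... → 7.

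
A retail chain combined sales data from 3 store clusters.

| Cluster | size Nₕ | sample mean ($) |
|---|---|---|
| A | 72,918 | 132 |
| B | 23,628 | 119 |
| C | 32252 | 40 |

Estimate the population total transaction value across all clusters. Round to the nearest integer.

A: 72918·132 = 9625176
B: 23628·119 = 2811732
C: 32252·40 = 1290080
τ̂ = Σ Nₕx̄ₕ = 13726988.

13726988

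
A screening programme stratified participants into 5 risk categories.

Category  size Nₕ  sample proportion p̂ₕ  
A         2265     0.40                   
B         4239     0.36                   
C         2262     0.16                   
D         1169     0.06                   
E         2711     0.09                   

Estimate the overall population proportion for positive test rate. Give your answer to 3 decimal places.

N = 2265 + 4239 + 2262 + 1169 + 2711 = 12646.
Overall proportion = Σ (Nₕ/N)·p̂ₕ.
Σ Nₕp̂ₕ = 906 + 1526.04 + 361.92 + 70.14 + 243.99 = 3108.09.
3108.09 / 12646 = 0.24578... → 0.246.

0.246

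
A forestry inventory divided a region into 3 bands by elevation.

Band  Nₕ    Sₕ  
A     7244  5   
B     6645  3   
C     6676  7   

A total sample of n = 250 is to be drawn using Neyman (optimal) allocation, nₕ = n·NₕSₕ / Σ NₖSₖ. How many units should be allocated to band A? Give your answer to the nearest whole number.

A: NₕSₕ = 7244·5 = 36220
B: NₕSₕ = 6645·3 = 19935
C: NₕSₕ = 6676·7 = 46732
Σ NₕSₕ = 102887.
n_A = 250·36220/102887 = 88.009... → 88.

88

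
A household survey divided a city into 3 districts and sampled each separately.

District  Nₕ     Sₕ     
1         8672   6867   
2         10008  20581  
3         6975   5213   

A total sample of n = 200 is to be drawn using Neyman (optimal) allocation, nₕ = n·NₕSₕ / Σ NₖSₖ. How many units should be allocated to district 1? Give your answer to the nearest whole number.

Σ NₕSₕ = 8672·6867 + 10008·20581 + 6975·5213 = 301885947.
Share for 1: 59550624/301885947 = 0.19726.
n_1 = 200 × 0.19726 = 39.452... → 39.

39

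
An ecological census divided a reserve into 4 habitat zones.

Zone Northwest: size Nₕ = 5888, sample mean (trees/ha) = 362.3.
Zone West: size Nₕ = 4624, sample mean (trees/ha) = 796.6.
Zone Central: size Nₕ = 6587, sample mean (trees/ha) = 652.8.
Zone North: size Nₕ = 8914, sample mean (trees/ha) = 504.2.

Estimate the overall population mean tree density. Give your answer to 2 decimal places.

561.69

N = 26013; weights Wₕ = Nₕ/N = (0.2263, 0.1778, 0.2532, 0.3427).
x̄_st = Σ Wₕ·x̄ₕ = 0.2263·362.3 + 0.1778·796.6 + 0.2532·652.8 + 0.3427·504.2 ≈ 561.6858...
→ 561.69.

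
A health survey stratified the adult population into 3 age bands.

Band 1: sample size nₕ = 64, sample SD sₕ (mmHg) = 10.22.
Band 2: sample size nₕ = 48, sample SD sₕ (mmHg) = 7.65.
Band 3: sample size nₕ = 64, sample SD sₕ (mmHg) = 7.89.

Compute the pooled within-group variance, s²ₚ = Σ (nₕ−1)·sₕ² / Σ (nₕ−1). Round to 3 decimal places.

Degrees of freedom: 63 + 47 + 63 = 173.
Σ(nₕ−1)sₕ² = 63·104.4484 + 47·58.5225 + 63·62.2521 = 13252.689.
s²ₚ = 13252.689 / 173 = 76.60514... → 76.605.

76.605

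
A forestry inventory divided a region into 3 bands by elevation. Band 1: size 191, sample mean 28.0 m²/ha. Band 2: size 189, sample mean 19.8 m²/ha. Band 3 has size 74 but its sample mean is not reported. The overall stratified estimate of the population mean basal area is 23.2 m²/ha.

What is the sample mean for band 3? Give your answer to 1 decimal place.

N = 191 + 189 + 74 = 454.
Overall total = μ·N = 23.2·454 = 10532.8.
Subtract the known strata: 191·28.0 + 189·19.8 = 9090.2.
Remaining total for band 3: 10532.8 − 9090.2 = 1442.6.
Divide by its size: 1442.6 / 74 = 19.495... → 19.5.

19.5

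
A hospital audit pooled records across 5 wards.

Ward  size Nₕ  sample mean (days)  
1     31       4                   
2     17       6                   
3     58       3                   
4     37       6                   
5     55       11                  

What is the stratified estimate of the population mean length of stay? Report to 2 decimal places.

6.20

x̄_st = (Σ Nₕx̄ₕ) / (Σ Nₕ) = (31·4 + 17·6 + 58·3 + 37·6 + 55·11) / 198
= 1227 / 198 = 6.1970... → 6.20.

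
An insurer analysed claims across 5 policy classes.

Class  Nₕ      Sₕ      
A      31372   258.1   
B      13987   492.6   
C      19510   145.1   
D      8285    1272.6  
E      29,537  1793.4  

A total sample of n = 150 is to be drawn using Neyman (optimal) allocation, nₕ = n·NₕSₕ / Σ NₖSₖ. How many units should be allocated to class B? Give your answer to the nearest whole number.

13

Σ NₕSₕ = 31372·258.1 + 13987·492.6 + 19510·145.1 + 8285·1272.6 + 29537·1793.4 = 81333157.2.
Share for B: 6889996.2/81333157.2 = 0.08471.
n_B = 150 × 0.08471 = 12.707... → 13.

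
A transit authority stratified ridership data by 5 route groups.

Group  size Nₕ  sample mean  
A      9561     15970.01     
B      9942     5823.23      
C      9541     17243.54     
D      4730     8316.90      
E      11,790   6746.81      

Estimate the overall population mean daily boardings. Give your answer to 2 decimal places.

N = 45564; weights Wₕ = Nₕ/N = (0.2098, 0.2182, 0.2094, 0.1038, 0.2588).
x̄_st = Σ Wₕ·x̄ₕ = 0.2098·15970.01 + 0.2182·5823.23 + 0.2094·17243.54 + 0.1038·8316.90 + 0.2588·6746.81 ≈ 10841.6351...
→ 10841.64.

10841.64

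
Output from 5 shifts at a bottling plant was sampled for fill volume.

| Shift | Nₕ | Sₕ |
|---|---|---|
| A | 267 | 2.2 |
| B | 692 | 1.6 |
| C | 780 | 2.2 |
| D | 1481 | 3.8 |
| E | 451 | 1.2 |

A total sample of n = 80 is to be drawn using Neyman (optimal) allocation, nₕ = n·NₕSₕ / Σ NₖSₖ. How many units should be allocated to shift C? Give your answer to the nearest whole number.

14

A: NₕSₕ = 267·2.2 = 587.4
B: NₕSₕ = 692·1.6 = 1107.2
C: NₕSₕ = 780·2.2 = 1716
D: NₕSₕ = 1481·3.8 = 5627.8
E: NₕSₕ = 451·1.2 = 541.2
Σ NₕSₕ = 9579.6.
n_C = 80·1716/9579.6 = 14.330... → 14.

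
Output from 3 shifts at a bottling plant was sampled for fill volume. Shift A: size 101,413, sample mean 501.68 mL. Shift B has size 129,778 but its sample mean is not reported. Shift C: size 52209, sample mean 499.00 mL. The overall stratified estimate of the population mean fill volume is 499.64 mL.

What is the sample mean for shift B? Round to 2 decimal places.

498.30

N = 101413 + 129778 + 52209 = 283400.
Overall total = μ·N = 499.64·283400 = 141597976.
Subtract the known strata: 101413·501.68 + 52209·499.00 = 76929164.84.
Remaining total for shift B: 141597976 − 76929164.84 = 64668811.16.
Divide by its size: 64668811.16 / 129778 = 498.3033... → 498.30.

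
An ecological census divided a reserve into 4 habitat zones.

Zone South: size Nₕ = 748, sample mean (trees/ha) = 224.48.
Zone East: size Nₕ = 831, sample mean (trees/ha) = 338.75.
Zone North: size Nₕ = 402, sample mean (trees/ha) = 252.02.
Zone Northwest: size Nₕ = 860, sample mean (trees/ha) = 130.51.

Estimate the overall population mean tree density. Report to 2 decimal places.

233.36

N = 748 + 831 + 402 + 860 = 2841.
Overall mean = Σ (Nₕ/N)·x̄ₕ — weight by population share, not a simple average.
Σ Nₕx̄ₕ = 748·224.48 + 831·338.75 + 402·252.02 + 860·130.51 = 167911.04 + 281501.25 + 101312.04 + 112238.6 = 662962.93.
Divide by N: 662962.93 / 2841 = 233.3555... → 233.36.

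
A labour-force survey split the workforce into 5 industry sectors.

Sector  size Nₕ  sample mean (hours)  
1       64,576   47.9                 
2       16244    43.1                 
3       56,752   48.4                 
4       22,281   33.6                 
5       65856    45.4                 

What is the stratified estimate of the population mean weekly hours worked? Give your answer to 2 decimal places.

45.54

N = 225709; weights Wₕ = Nₕ/N = (0.2861, 0.0720, 0.2514, 0.0987, 0.2918).
x̄_st = Σ Wₕ·x̄ₕ = 0.2861·47.9 + 0.0720·43.1 + 0.2514·48.4 + 0.0987·33.6 + 0.2918·45.4 ≈ 45.5392...
→ 45.54.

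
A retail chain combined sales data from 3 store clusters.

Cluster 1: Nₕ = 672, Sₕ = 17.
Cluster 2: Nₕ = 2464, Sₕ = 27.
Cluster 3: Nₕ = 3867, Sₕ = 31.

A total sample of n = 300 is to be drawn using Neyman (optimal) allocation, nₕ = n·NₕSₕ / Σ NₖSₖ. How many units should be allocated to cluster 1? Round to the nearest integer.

Σ NₕSₕ = 672·17 + 2464·27 + 3867·31 = 197829.
Share for 1: 11424/197829 = 0.05775.
n_1 = 300 × 0.05775 = 17.324... → 17.

17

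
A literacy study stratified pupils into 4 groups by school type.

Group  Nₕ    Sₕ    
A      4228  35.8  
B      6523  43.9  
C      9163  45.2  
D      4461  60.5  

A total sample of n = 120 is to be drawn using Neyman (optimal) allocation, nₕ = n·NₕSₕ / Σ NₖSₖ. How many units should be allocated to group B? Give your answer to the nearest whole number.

31

A: NₕSₕ = 4228·35.8 = 151362.4
B: NₕSₕ = 6523·43.9 = 286359.7
C: NₕSₕ = 9163·45.2 = 414167.6
D: NₕSₕ = 4461·60.5 = 269890.5
Σ NₕSₕ = 1121780.2.
n_B = 120·286359.7/1121780.2 = 30.633... → 31.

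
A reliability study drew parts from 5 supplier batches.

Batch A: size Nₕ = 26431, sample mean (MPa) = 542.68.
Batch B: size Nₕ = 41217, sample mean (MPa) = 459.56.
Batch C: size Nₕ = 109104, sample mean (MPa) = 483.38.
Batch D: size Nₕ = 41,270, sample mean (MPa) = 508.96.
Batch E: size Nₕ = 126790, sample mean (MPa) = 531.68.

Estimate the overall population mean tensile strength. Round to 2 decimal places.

505.90

x̄_st = (Σ Nₕx̄ₕ) / (Σ Nₕ) = (26431·542.68 + 41217·459.56 + 109104·483.38 + 41270·508.96 + 126790·531.68) / 344812
= 174440437.52 / 344812 = 505.9001... → 505.90.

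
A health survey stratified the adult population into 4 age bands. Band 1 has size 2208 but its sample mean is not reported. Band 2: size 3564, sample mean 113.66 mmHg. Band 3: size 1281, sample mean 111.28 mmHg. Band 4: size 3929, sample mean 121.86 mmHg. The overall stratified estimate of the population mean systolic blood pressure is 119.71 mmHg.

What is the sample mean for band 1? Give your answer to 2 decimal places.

Σ Nₕx̄ₕ = N·μ, so 2208·x̄_1 = 10982·119.71 − (3564·113.66 + 1281·111.28 + 3929·121.86).
= 1314655.22 − 1026421.86 = 288233.36.
x̄_1 = 288233.36 / 2208 = 130.5405... → 130.54.

130.54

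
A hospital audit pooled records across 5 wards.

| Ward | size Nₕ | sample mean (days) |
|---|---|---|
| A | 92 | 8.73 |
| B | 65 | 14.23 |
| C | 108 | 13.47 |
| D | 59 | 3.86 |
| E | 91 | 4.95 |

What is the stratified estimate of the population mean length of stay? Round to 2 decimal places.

9.30

x̄_st = (Σ Nₕx̄ₕ) / (Σ Nₕ) = (92·8.73 + 65·14.23 + 108·13.47 + 59·3.86 + 91·4.95) / 415
= 3861.06 / 415 = 9.3038... → 9.30.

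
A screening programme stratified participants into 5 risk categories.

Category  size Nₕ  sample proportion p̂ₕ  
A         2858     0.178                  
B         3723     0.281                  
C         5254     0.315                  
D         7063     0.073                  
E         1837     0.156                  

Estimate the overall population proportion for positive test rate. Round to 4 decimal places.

N = 2858 + 3723 + 5254 + 7063 + 1837 = 20735.
Overall proportion = Σ (Nₕ/N)·p̂ₕ.
Σ Nₕp̂ₕ = 508.724 + 1046.163 + 1655.01 + 515.599 + 286.572 = 4012.068.
4012.068 / 20735 = 0.193493... → 0.1935.

0.1935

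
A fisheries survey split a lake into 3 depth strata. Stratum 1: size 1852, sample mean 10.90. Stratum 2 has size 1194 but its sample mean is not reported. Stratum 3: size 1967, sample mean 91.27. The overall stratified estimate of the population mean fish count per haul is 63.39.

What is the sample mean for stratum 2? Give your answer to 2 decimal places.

98.88

Σ Nₕx̄ₕ = N·μ, so 1194·x̄_2 = 5013·63.39 − (1852·10.90 + 1967·91.27).
= 317774.07 − 199714.89 = 118059.18.
x̄_2 = 118059.18 / 1194 = 98.8770... → 98.88.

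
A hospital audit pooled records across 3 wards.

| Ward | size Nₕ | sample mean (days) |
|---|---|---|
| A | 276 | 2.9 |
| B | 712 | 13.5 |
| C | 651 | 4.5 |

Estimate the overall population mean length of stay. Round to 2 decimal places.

N = 276 + 712 + 651 = 1639.
Weight each subgroup mean by Nₕ/N and sum.
Σ Nₕx̄ₕ = 276·2.9 + 712·13.5 + 651·4.5 = 800.4 + 9612 + 2929.5 = 13341.9.
Divide by N: 13341.9 / 1639 = 8.1403... → 8.14.

8.14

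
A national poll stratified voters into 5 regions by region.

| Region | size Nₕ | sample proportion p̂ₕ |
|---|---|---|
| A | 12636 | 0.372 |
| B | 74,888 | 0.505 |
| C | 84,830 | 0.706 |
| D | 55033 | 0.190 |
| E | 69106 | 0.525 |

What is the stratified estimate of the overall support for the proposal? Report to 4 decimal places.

N = 12636 + 74888 + 84830 + 55033 + 69106 = 296493.
Overall proportion = Σ (Nₕ/N)·p̂ₕ.
Σ Nₕp̂ₕ = 4700.592 + 37818.44 + 59889.98 + 10456.27 + 36280.65 = 149145.932.
149145.932 / 296493 = 0.503034... → 0.5030.

0.5030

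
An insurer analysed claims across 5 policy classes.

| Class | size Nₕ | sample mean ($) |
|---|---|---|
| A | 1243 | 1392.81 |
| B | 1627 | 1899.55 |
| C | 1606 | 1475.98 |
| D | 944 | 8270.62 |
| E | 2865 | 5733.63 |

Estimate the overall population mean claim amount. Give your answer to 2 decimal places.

N = 8285; weights Wₕ = Nₕ/N = (0.1500, 0.1964, 0.1938, 0.1139, 0.3458).
x̄_st = Σ Wₕ·x̄ₕ = 0.1500·1392.81 + 0.1964·1899.55 + 0.1938·1475.98 + 0.1139·8270.62 + 0.3458·5733.63 ≈ 3793.1889...
→ 3793.19.

3793.19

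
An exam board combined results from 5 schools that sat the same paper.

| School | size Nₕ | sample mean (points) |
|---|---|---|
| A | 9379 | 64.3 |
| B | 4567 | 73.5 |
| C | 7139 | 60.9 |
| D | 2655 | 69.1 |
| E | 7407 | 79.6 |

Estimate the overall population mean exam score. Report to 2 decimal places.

N = 31147; weights Wₕ = Nₕ/N = (0.3011, 0.1466, 0.2292, 0.0852, 0.2378).
x̄_st = Σ Wₕ·x̄ₕ = 0.3011·64.3 + 0.1466·73.5 + 0.2292·60.9 + 0.0852·69.1 + 0.2378·79.6 ≈ 68.9173...
→ 68.92.

68.92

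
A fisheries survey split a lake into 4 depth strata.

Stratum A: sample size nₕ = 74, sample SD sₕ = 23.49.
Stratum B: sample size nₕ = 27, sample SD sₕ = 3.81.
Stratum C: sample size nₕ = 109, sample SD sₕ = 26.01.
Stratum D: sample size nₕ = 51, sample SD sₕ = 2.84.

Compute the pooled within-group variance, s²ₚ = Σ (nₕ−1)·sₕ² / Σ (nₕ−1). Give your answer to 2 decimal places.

444.07

Degrees of freedom: 73 + 26 + 108 + 50 = 257.
Σ(nₕ−1)sₕ² = 73·551.7801 + 26·14.5161 + 108·676.5201 + 50·8.0656 = 114124.8167.
s²ₚ = 114124.8167 / 257 = 444.0654... → 444.07.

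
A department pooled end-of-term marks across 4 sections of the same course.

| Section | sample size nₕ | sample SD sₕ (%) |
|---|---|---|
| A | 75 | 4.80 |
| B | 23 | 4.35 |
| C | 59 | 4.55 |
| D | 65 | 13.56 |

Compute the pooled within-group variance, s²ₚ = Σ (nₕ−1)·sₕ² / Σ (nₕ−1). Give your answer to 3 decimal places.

69.220

Degrees of freedom: 74 + 22 + 58 + 64 = 218.
Σ(nₕ−1)sₕ² = 74·23.04 + 22·18.9225 + 58·20.7025 + 64·183.8736 = 15089.9104.
s²ₚ = 15089.9104 / 218 = 69.21977... → 69.220.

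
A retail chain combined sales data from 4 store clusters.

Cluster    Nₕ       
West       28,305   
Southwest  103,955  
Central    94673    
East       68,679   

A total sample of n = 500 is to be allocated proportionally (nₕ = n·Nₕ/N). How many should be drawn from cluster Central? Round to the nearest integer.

N = 28305 + 103955 + 94673 + 68679 = 295612.
n_Central = 500·94673/295612 = 160.131... → 160.

160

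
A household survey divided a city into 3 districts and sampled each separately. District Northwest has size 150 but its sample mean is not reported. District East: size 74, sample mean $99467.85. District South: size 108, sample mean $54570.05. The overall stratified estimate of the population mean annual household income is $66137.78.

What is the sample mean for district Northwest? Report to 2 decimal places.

N = 150 + 74 + 108 = 332.
Overall total = μ·N = 66137.78·332 = 21957742.96.
Subtract the known strata: 74·99467.85 + 108·54570.05 = 13254186.3.
Remaining total for district Northwest: 21957742.96 − 13254186.3 = 8703556.66.
Divide by its size: 8703556.66 / 150 = 58023.7111... → 58023.71.

58023.71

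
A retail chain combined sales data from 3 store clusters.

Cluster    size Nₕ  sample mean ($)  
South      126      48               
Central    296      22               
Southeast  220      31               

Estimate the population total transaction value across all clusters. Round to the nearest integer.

19380

Estimate total by summing Nₕ·x̄ₕ over strata.
126·48 + 296·22 + 220·31 = 6048 + 6512 + 6820 = 19380.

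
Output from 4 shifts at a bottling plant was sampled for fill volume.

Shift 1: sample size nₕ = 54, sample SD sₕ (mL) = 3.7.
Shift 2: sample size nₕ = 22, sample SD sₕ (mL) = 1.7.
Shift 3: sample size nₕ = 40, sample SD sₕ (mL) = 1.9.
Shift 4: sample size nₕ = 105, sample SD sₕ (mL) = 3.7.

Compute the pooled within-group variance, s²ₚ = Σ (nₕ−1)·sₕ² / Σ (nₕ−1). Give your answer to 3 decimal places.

Degrees of freedom: 53 + 21 + 39 + 104 = 217.
Σ(nₕ−1)sₕ² = 53·13.69 + 21·2.89 + 39·3.61 + 104·13.69 = 2350.81.
s²ₚ = 2350.81 / 217 = 10.83323... → 10.833.

10.833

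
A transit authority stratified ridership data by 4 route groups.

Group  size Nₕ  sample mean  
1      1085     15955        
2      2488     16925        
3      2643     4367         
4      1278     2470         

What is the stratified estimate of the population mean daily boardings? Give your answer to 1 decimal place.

N = 7494; weights Wₕ = Nₕ/N = (0.1448, 0.3320, 0.3527, 0.1705).
x̄_st = Σ Wₕ·x̄ₕ = 0.1448·15955 + 0.3320·16925 + 0.3527·4367 + 0.1705·2470 ≈ 9890.475...
→ 9890.5.

9890.5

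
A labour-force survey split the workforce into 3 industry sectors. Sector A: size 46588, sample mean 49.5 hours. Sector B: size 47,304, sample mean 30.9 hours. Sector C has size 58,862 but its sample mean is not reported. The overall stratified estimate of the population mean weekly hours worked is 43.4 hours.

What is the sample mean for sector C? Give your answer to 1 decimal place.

48.6

Σ Nₕx̄ₕ = N·μ, so 58862·x̄_C = 152754·43.4 − (46588·49.5 + 47304·30.9).
= 6629523.6 − 3767799.6 = 2861724.
x̄_C = 2861724 / 58862 = 48.618... → 48.6.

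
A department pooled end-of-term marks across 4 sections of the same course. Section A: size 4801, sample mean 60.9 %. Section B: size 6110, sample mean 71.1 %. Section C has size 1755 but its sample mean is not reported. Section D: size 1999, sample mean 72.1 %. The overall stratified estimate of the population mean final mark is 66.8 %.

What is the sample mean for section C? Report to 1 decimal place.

Σ Nₕx̄ₕ = N·μ, so 1755·x̄_C = 14665·66.8 − (4801·60.9 + 6110·71.1 + 1999·72.1).
= 979622 − 870929.8 = 108692.2.
x̄_C = 108692.2 / 1755 = 61.933... → 61.9.

61.9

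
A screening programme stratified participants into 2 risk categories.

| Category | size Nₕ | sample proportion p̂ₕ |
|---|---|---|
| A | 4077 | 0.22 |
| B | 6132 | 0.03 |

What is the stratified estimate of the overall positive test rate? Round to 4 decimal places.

N = 4077 + 6132 = 10209.
Overall proportion = Σ (Nₕ/N)·p̂ₕ.
Σ Nₕp̂ₕ = 896.94 + 183.96 = 1080.9.
1080.9 / 10209 = 0.105877... → 0.1059.

0.1059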